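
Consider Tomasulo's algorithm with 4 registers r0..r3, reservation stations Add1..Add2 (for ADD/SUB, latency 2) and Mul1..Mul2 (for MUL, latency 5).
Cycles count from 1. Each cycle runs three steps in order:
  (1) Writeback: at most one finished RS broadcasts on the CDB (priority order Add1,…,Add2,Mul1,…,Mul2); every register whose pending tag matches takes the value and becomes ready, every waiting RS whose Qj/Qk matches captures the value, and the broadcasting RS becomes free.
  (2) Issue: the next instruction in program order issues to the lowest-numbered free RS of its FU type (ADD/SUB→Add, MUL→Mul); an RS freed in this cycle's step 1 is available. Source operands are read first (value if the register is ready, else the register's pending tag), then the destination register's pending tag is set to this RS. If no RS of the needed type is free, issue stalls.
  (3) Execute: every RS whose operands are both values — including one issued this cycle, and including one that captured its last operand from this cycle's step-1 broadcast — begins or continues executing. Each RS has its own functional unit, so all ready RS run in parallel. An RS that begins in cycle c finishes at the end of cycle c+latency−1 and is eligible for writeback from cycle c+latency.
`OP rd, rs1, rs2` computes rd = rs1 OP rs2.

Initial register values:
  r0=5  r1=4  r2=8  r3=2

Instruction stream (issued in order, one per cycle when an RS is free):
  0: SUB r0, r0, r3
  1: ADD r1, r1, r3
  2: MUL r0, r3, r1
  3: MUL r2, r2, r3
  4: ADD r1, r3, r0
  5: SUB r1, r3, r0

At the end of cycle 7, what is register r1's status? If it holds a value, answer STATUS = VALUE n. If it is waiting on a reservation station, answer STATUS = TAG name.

STATUS = TAG Add2

c1: issue SUB r0<-Add1 | r0:Add1,r1:4,r2:8,r3:2
c2: issue ADD r1<-Add2 | r0:Add1,r1:Add2,r2:8,r3:2
c3: CDB Add1=3; issue MUL r0<-Mul1 | r0:Mul1,r1:Add2,r2:8,r3:2
c4: CDB Add2=6; issue MUL r2<-Mul2 | r0:Mul1,r1:6,r2:Mul2,r3:2
c5: issue ADD r1<-Add1 | r0:Mul1,r1:Add1,r2:Mul2,r3:2
c6: issue SUB r1<-Add2 | r0:Mul1,r1:Add2,r2:Mul2,r3:2
c7: - | r0:Mul1,r1:Add2,r2:Mul2,r3:2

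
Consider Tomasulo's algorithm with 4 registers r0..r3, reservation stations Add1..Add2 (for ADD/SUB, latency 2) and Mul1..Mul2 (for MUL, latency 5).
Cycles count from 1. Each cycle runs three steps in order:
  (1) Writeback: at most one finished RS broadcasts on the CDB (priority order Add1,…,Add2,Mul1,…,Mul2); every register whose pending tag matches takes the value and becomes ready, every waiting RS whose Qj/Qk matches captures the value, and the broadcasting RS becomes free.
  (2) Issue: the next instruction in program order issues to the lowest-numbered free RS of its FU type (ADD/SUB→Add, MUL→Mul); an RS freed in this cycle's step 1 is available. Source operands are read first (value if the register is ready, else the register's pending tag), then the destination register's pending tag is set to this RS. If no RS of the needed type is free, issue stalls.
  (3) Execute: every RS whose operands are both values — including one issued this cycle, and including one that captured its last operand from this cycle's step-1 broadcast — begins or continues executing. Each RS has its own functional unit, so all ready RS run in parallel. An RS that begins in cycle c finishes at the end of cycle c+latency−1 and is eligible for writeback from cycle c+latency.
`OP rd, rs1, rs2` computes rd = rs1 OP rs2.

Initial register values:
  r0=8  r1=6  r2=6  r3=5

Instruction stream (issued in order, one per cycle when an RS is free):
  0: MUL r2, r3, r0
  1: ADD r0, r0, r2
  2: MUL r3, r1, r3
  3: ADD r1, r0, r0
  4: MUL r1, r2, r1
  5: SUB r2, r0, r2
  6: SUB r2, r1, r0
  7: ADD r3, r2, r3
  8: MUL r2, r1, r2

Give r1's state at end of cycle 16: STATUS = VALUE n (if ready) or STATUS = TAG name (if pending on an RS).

STATUS = VALUE 3840

cycle 1: issue MUL r2<-Mul1 // r0:8,r1:6,r2:Mul1,r3:5
cycle 2: issue ADD r0<-Add1 // r0:Add1,r1:6,r2:Mul1,r3:5
cycle 3: issue MUL r3<-Mul2 // r0:Add1,r1:6,r2:Mul1,r3:Mul2
cycle 4: issue ADD r1<-Add2 // r0:Add1,r1:Add2,r2:Mul1,r3:Mul2
cycle 5: stall // r0:Add1,r1:Add2,r2:Mul1,r3:Mul2
cycle 6: CDB Mul1=40; issue MUL r1<-Mul1 // r0:Add1,r1:Mul1,r2:40,r3:Mul2
cycle 7: stall // r0:Add1,r1:Mul1,r2:40,r3:Mul2
cycle 8: CDB Add1=48; issue SUB r2<-Add1 // r0:48,r1:Mul1,r2:Add1,r3:Mul2
cycle 9: CDB Mul2=30; stall // r0:48,r1:Mul1,r2:Add1,r3:30
cycle 10: CDB Add1=8; issue SUB r2<-Add1 // r0:48,r1:Mul1,r2:Add1,r3:30
cycle 11: CDB Add2=96; issue ADD r3<-Add2 // r0:48,r1:Mul1,r2:Add1,r3:Add2
cycle 12: issue MUL r2<-Mul2 // r0:48,r1:Mul1,r2:Mul2,r3:Add2
cycle 13: - // r0:48,r1:Mul1,r2:Mul2,r3:Add2
cycle 14: - // r0:48,r1:Mul1,r2:Mul2,r3:Add2
cycle 15: - // r0:48,r1:Mul1,r2:Mul2,r3:Add2
cycle 16: CDB Mul1=3840 // r0:48,r1:3840,r2:Mul2,r3:Add2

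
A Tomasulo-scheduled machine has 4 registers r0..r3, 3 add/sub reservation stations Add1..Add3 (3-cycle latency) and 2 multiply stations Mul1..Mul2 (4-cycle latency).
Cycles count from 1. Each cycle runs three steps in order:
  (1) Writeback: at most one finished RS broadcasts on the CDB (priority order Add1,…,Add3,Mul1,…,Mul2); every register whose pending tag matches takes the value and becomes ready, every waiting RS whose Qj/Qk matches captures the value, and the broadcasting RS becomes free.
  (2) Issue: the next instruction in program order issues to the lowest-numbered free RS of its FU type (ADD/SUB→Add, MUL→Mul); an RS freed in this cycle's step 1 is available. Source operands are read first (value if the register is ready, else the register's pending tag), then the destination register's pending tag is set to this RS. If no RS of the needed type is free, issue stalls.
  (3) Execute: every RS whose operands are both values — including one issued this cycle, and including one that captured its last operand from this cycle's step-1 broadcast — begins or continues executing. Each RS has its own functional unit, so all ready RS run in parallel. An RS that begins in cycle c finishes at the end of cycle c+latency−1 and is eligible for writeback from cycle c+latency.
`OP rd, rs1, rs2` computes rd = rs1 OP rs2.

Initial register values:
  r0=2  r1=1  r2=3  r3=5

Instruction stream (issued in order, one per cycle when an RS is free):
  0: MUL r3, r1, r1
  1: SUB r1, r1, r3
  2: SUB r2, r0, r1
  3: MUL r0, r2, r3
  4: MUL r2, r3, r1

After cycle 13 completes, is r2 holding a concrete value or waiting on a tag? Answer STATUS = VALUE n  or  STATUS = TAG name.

STATUS = VALUE 0

c1: issue MUL r3<-Mul1 | r0:2,r1:1,r2:3,r3:Mul1
c2: issue SUB r1<-Add1 | r0:2,r1:Add1,r2:3,r3:Mul1
c3: issue SUB r2<-Add2 | r0:2,r1:Add1,r2:Add2,r3:Mul1
c4: issue MUL r0<-Mul2 | r0:Mul2,r1:Add1,r2:Add2,r3:Mul1
c5: CDB Mul1=1; issue MUL r2<-Mul1 | r0:Mul2,r1:Add1,r2:Mul1,r3:1
c6: - | r0:Mul2,r1:Add1,r2:Mul1,r3:1
c7: - | r0:Mul2,r1:Add1,r2:Mul1,r3:1
c8: CDB Add1=0 | r0:Mul2,r1:0,r2:Mul1,r3:1
c9: - | r0:Mul2,r1:0,r2:Mul1,r3:1
c10: - | r0:Mul2,r1:0,r2:Mul1,r3:1
c11: CDB Add2=2 | r0:Mul2,r1:0,r2:Mul1,r3:1
c12: CDB Mul1=0 | r0:Mul2,r1:0,r2:0,r3:1
c13: - | r0:Mul2,r1:0,r2:0,r3:1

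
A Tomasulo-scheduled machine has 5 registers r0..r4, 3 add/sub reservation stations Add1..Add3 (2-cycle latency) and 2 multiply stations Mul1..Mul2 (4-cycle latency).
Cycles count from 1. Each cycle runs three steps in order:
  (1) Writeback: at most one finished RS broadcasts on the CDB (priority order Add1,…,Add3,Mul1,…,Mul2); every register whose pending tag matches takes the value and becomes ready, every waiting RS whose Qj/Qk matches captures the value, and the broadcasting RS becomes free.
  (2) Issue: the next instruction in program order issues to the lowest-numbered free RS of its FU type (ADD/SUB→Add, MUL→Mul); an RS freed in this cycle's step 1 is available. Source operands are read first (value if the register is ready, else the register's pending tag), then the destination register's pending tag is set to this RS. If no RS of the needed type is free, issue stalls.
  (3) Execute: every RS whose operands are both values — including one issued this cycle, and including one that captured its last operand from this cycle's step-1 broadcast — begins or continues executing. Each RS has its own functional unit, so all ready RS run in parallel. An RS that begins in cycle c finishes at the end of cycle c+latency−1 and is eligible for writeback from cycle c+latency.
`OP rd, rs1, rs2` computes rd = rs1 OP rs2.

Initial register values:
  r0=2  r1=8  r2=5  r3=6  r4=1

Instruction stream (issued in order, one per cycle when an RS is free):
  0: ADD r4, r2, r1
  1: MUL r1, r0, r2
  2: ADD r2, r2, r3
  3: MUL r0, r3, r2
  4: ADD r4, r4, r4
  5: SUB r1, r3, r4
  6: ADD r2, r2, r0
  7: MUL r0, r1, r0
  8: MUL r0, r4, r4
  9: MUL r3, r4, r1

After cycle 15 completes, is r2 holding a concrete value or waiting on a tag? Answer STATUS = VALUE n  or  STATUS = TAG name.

STATUS = VALUE 77

cycle 1: issue ADD r4<-Add1 // r0:2,r1:8,r2:5,r3:6,r4:Add1
cycle 2: issue MUL r1<-Mul1 // r0:2,r1:Mul1,r2:5,r3:6,r4:Add1
cycle 3: CDB Add1=13; issue ADD r2<-Add1 // r0:2,r1:Mul1,r2:Add1,r3:6,r4:13
cycle 4: issue MUL r0<-Mul2 // r0:Mul2,r1:Mul1,r2:Add1,r3:6,r4:13
cycle 5: CDB Add1=11; issue ADD r4<-Add1 // r0:Mul2,r1:Mul1,r2:11,r3:6,r4:Add1
cycle 6: CDB Mul1=10; issue SUB r1<-Add2 // r0:Mul2,r1:Add2,r2:11,r3:6,r4:Add1
cycle 7: CDB Add1=26; issue ADD r2<-Add1 // r0:Mul2,r1:Add2,r2:Add1,r3:6,r4:26
cycle 8: issue MUL r0<-Mul1 // r0:Mul1,r1:Add2,r2:Add1,r3:6,r4:26
cycle 9: CDB Add2=-20; stall // r0:Mul1,r1:-20,r2:Add1,r3:6,r4:26
cycle 10: CDB Mul2=66; issue MUL r0<-Mul2 // r0:Mul2,r1:-20,r2:Add1,r3:6,r4:26
cycle 11: stall // r0:Mul2,r1:-20,r2:Add1,r3:6,r4:26
cycle 12: CDB Add1=77; stall // r0:Mul2,r1:-20,r2:77,r3:6,r4:26
cycle 13: stall // r0:Mul2,r1:-20,r2:77,r3:6,r4:26
cycle 14: CDB Mul1=-1320; issue MUL r3<-Mul1 // r0:Mul2,r1:-20,r2:77,r3:Mul1,r4:26
cycle 15: CDB Mul2=676 // r0:676,r1:-20,r2:77,r3:Mul1,r4:26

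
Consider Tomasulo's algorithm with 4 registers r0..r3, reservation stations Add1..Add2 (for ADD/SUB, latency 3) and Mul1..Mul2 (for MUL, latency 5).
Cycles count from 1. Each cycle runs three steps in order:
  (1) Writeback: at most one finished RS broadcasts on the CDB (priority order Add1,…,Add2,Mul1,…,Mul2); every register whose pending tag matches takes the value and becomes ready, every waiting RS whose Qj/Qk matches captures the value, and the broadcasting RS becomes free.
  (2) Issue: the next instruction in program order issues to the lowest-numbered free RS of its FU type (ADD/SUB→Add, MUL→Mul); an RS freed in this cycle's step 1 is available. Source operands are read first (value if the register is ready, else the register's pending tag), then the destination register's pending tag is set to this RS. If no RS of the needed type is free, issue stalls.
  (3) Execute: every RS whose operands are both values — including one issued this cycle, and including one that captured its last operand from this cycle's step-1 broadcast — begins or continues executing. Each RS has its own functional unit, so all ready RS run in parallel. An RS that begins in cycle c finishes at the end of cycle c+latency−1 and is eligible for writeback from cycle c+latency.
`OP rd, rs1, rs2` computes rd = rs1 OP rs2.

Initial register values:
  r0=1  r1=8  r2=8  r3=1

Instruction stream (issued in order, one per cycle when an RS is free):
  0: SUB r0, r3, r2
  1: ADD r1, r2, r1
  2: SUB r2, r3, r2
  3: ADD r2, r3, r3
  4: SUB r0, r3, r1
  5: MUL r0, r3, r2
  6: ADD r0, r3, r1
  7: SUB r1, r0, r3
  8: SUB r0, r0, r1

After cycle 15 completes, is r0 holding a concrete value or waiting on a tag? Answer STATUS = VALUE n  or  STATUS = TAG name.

  c1: issue SUB r0<-Add1  regs: r0:Add1,r1:8,r2:8,r3:1
  c2: issue ADD r1<-Add2  regs: r0:Add1,r1:Add2,r2:8,r3:1
  c3: stall  regs: r0:Add1,r1:Add2,r2:8,r3:1
  c4: CDB Add1=-7; issue SUB r2<-Add1  regs: r0:-7,r1:Add2,r2:Add1,r3:1
  c5: CDB Add2=16; issue ADD r2<-Add2  regs: r0:-7,r1:16,r2:Add2,r3:1
  c6: stall  regs: r0:-7,r1:16,r2:Add2,r3:1
  c7: CDB Add1=-7; issue SUB r0<-Add1  regs: r0:Add1,r1:16,r2:Add2,r3:1
  c8: CDB Add2=2; issue MUL r0<-Mul1  regs: r0:Mul1,r1:16,r2:2,r3:1
  c9: issue ADD r0<-Add2  regs: r0:Add2,r1:16,r2:2,r3:1
  c10: CDB Add1=-15; issue SUB r1<-Add1  regs: r0:Add2,r1:Add1,r2:2,r3:1
  c11: stall  regs: r0:Add2,r1:Add1,r2:2,r3:1
  c12: CDB Add2=17; issue SUB r0<-Add2  regs: r0:Add2,r1:Add1,r2:2,r3:1
  c13: CDB Mul1=2  regs: r0:Add2,r1:Add1,r2:2,r3:1
  c14: -  regs: r0:Add2,r1:Add1,r2:2,r3:1
  c15: CDB Add1=16  regs: r0:Add2,r1:16,r2:2,r3:1

STATUS = TAG Add2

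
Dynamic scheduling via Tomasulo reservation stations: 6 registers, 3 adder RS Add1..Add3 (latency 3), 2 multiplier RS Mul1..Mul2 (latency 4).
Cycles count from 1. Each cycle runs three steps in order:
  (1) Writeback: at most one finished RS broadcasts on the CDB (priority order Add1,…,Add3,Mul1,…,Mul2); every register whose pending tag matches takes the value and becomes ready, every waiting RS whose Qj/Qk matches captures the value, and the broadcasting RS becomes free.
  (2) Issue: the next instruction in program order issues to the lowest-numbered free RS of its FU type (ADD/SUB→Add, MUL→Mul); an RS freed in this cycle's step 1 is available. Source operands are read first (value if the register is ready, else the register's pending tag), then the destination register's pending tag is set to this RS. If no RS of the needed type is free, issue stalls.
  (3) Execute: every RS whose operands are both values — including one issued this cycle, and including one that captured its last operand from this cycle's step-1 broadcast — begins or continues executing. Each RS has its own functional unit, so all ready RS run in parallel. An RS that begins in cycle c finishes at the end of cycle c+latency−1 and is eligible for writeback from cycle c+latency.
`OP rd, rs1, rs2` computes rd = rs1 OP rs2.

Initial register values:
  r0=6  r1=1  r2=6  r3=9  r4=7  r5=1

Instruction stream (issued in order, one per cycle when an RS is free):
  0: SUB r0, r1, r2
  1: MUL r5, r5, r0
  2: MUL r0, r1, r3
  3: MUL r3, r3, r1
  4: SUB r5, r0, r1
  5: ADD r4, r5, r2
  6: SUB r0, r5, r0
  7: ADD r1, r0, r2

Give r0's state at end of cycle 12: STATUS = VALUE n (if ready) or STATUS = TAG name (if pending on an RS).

STATUS = TAG Add3

  c1: issue SUB r0<-Add1  regs: r0:Add1,r1:1,r2:6,r3:9,r4:7,r5:1
  c2: issue MUL r5<-Mul1  regs: r0:Add1,r1:1,r2:6,r3:9,r4:7,r5:Mul1
  c3: issue MUL r0<-Mul2  regs: r0:Mul2,r1:1,r2:6,r3:9,r4:7,r5:Mul1
  c4: CDB Add1=-5; stall  regs: r0:Mul2,r1:1,r2:6,r3:9,r4:7,r5:Mul1
  c5: stall  regs: r0:Mul2,r1:1,r2:6,r3:9,r4:7,r5:Mul1
  c6: stall  regs: r0:Mul2,r1:1,r2:6,r3:9,r4:7,r5:Mul1
  c7: CDB Mul2=9; issue MUL r3<-Mul2  regs: r0:9,r1:1,r2:6,r3:Mul2,r4:7,r5:Mul1
  c8: CDB Mul1=-5; issue SUB r5<-Add1  regs: r0:9,r1:1,r2:6,r3:Mul2,r4:7,r5:Add1
  c9: issue ADD r4<-Add2  regs: r0:9,r1:1,r2:6,r3:Mul2,r4:Add2,r5:Add1
  c10: issue SUB r0<-Add3  regs: r0:Add3,r1:1,r2:6,r3:Mul2,r4:Add2,r5:Add1
  c11: CDB Add1=8; issue ADD r1<-Add1  regs: r0:Add3,r1:Add1,r2:6,r3:Mul2,r4:Add2,r5:8
  c12: CDB Mul2=9  regs: r0:Add3,r1:Add1,r2:6,r3:9,r4:Add2,r5:8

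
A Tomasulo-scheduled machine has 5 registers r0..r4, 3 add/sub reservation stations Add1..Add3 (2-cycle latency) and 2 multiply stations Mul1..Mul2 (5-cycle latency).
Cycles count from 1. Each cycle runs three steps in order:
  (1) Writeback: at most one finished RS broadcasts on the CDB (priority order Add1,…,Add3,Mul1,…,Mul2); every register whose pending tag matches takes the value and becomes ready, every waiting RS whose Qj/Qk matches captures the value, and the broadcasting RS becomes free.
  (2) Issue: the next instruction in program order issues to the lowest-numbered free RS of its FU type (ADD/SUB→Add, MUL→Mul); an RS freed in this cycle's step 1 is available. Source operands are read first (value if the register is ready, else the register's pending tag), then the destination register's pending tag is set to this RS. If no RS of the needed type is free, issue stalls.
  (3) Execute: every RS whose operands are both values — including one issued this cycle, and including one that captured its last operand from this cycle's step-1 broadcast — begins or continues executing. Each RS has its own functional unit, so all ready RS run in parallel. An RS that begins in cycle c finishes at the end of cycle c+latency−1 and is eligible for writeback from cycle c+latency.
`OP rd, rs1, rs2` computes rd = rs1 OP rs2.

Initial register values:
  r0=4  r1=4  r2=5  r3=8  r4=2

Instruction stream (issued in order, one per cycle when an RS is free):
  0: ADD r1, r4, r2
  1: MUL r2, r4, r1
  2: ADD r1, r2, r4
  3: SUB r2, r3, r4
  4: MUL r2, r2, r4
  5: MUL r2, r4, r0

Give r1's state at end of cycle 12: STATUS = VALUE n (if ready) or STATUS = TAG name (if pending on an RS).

STATUS = VALUE 16

cycle 1: issue ADD r1<-Add1 // r0:4,r1:Add1,r2:5,r3:8,r4:2
cycle 2: issue MUL r2<-Mul1 // r0:4,r1:Add1,r2:Mul1,r3:8,r4:2
cycle 3: CDB Add1=7; issue ADD r1<-Add1 // r0:4,r1:Add1,r2:Mul1,r3:8,r4:2
cycle 4: issue SUB r2<-Add2 // r0:4,r1:Add1,r2:Add2,r3:8,r4:2
cycle 5: issue MUL r2<-Mul2 // r0:4,r1:Add1,r2:Mul2,r3:8,r4:2
cycle 6: CDB Add2=6; stall // r0:4,r1:Add1,r2:Mul2,r3:8,r4:2
cycle 7: stall // r0:4,r1:Add1,r2:Mul2,r3:8,r4:2
cycle 8: CDB Mul1=14; issue MUL r2<-Mul1 // r0:4,r1:Add1,r2:Mul1,r3:8,r4:2
cycle 9: - // r0:4,r1:Add1,r2:Mul1,r3:8,r4:2
cycle 10: CDB Add1=16 // r0:4,r1:16,r2:Mul1,r3:8,r4:2
cycle 11: CDB Mul2=12 // r0:4,r1:16,r2:Mul1,r3:8,r4:2
cycle 12: - // r0:4,r1:16,r2:Mul1,r3:8,r4:2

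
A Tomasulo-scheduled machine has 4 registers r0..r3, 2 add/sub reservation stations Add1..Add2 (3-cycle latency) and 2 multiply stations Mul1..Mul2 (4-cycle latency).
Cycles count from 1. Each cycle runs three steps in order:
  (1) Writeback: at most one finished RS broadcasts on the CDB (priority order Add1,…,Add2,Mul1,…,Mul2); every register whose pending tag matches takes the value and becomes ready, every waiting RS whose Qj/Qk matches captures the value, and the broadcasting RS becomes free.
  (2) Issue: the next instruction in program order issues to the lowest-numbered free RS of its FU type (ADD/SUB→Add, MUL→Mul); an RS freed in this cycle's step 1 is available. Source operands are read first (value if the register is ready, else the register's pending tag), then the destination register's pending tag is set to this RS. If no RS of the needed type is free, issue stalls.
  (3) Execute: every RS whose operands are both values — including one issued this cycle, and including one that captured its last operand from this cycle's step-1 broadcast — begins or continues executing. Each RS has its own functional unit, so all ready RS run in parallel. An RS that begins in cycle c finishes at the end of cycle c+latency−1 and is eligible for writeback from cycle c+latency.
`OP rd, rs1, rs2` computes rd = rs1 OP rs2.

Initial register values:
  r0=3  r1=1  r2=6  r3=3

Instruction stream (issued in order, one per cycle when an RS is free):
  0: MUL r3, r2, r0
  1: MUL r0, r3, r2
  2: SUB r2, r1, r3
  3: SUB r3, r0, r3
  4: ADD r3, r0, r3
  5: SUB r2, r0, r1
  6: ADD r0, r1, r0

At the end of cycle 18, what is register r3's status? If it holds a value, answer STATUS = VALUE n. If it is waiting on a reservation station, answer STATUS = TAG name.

cycle 1: issue MUL r3<-Mul1 // r0:3,r1:1,r2:6,r3:Mul1
cycle 2: issue MUL r0<-Mul2 // r0:Mul2,r1:1,r2:6,r3:Mul1
cycle 3: issue SUB r2<-Add1 // r0:Mul2,r1:1,r2:Add1,r3:Mul1
cycle 4: issue SUB r3<-Add2 // r0:Mul2,r1:1,r2:Add1,r3:Add2
cycle 5: CDB Mul1=18; stall // r0:Mul2,r1:1,r2:Add1,r3:Add2
cycle 6: stall // r0:Mul2,r1:1,r2:Add1,r3:Add2
cycle 7: stall // r0:Mul2,r1:1,r2:Add1,r3:Add2
cycle 8: CDB Add1=-17; issue ADD r3<-Add1 // r0:Mul2,r1:1,r2:-17,r3:Add1
cycle 9: CDB Mul2=108; stall // r0:108,r1:1,r2:-17,r3:Add1
cycle 10: stall // r0:108,r1:1,r2:-17,r3:Add1
cycle 11: stall // r0:108,r1:1,r2:-17,r3:Add1
cycle 12: CDB Add2=90; issue SUB r2<-Add2 // r0:108,r1:1,r2:Add2,r3:Add1
cycle 13: stall // r0:108,r1:1,r2:Add2,r3:Add1
cycle 14: stall // r0:108,r1:1,r2:Add2,r3:Add1
cycle 15: CDB Add1=198; issue ADD r0<-Add1 // r0:Add1,r1:1,r2:Add2,r3:198
cycle 16: CDB Add2=107 // r0:Add1,r1:1,r2:107,r3:198
cycle 17: - // r0:Add1,r1:1,r2:107,r3:198
cycle 18: CDB Add1=109 // r0:109,r1:1,r2:107,r3:198

STATUS = VALUE 198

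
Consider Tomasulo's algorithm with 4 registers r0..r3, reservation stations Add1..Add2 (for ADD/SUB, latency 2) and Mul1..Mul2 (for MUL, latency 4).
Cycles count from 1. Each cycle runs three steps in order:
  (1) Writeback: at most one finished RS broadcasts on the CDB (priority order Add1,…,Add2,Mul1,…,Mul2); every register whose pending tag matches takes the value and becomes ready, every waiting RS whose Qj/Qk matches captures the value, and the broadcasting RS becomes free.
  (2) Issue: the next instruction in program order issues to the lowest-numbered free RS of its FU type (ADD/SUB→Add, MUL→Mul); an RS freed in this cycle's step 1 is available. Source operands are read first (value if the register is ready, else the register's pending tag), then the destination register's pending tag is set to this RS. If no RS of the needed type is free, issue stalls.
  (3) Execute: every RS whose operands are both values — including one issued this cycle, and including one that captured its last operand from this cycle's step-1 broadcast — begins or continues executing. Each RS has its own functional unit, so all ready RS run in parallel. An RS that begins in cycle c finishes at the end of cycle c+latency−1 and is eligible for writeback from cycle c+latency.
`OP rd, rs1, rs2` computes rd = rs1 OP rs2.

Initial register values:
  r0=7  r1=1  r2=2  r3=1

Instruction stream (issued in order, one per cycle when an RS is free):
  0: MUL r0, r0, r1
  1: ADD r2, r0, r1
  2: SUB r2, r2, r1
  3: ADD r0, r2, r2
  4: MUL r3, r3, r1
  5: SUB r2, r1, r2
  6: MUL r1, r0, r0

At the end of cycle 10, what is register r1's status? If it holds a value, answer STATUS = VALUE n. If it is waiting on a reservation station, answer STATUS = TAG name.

cycle 1: issue MUL r0<-Mul1 // r0:Mul1,r1:1,r2:2,r3:1
cycle 2: issue ADD r2<-Add1 // r0:Mul1,r1:1,r2:Add1,r3:1
cycle 3: issue SUB r2<-Add2 // r0:Mul1,r1:1,r2:Add2,r3:1
cycle 4: stall // r0:Mul1,r1:1,r2:Add2,r3:1
cycle 5: CDB Mul1=7; stall // r0:7,r1:1,r2:Add2,r3:1
cycle 6: stall // r0:7,r1:1,r2:Add2,r3:1
cycle 7: CDB Add1=8; issue ADD r0<-Add1 // r0:Add1,r1:1,r2:Add2,r3:1
cycle 8: issue MUL r3<-Mul1 // r0:Add1,r1:1,r2:Add2,r3:Mul1
cycle 9: CDB Add2=7; issue SUB r2<-Add2 // r0:Add1,r1:1,r2:Add2,r3:Mul1
cycle 10: issue MUL r1<-Mul2 // r0:Add1,r1:Mul2,r2:Add2,r3:Mul1

STATUS = TAG Mul2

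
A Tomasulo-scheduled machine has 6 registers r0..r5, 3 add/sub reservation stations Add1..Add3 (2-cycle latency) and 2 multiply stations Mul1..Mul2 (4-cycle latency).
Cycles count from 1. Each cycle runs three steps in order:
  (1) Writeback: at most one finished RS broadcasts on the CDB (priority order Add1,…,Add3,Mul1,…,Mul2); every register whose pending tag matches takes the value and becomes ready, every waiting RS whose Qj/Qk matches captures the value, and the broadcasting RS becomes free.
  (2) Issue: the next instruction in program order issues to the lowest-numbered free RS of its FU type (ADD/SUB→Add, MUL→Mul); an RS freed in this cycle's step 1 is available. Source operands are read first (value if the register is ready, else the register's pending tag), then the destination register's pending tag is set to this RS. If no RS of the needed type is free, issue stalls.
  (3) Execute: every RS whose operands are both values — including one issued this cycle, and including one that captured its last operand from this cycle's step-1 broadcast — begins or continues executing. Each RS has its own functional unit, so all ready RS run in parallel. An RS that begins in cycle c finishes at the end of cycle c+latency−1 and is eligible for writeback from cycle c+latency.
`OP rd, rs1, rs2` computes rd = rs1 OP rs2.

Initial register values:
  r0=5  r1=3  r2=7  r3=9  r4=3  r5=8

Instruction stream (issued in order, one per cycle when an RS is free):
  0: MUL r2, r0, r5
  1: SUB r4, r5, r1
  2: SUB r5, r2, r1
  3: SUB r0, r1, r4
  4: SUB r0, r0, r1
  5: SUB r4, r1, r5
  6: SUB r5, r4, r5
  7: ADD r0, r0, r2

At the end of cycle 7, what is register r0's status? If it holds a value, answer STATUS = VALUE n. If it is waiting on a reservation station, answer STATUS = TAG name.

c1: issue MUL r2<-Mul1 | r0:5,r1:3,r2:Mul1,r3:9,r4:3,r5:8
c2: issue SUB r4<-Add1 | r0:5,r1:3,r2:Mul1,r3:9,r4:Add1,r5:8
c3: issue SUB r5<-Add2 | r0:5,r1:3,r2:Mul1,r3:9,r4:Add1,r5:Add2
c4: CDB Add1=5; issue SUB r0<-Add1 | r0:Add1,r1:3,r2:Mul1,r3:9,r4:5,r5:Add2
c5: CDB Mul1=40; issue SUB r0<-Add3 | r0:Add3,r1:3,r2:40,r3:9,r4:5,r5:Add2
c6: CDB Add1=-2; issue SUB r4<-Add1 | r0:Add3,r1:3,r2:40,r3:9,r4:Add1,r5:Add2
c7: CDB Add2=37; issue SUB r5<-Add2 | r0:Add3,r1:3,r2:40,r3:9,r4:Add1,r5:Add2

STATUS = TAG Add3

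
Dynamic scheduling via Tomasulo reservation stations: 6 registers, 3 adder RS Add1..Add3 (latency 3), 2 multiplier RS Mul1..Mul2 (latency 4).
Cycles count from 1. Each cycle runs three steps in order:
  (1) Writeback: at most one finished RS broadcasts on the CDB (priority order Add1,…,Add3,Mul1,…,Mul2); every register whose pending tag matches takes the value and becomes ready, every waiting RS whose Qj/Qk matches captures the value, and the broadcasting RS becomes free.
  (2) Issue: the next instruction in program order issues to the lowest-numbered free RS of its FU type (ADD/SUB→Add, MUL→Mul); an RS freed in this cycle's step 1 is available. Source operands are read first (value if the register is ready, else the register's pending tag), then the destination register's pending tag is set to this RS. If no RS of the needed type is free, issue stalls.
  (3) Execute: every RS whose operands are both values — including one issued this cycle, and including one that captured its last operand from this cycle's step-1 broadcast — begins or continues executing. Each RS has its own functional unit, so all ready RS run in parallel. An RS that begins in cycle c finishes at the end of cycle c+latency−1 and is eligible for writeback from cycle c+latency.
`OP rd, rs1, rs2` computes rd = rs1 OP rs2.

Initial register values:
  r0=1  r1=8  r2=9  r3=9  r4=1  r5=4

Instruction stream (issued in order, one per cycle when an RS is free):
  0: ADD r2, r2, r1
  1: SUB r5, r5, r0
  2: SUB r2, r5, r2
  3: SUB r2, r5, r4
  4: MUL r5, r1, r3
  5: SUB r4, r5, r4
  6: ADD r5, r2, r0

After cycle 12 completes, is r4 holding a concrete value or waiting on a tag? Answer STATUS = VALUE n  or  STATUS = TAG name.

  c1: issue ADD r2<-Add1  regs: r0:1,r1:8,r2:Add1,r3:9,r4:1,r5:4
  c2: issue SUB r5<-Add2  regs: r0:1,r1:8,r2:Add1,r3:9,r4:1,r5:Add2
  c3: issue SUB r2<-Add3  regs: r0:1,r1:8,r2:Add3,r3:9,r4:1,r5:Add2
  c4: CDB Add1=17; issue SUB r2<-Add1  regs: r0:1,r1:8,r2:Add1,r3:9,r4:1,r5:Add2
  c5: CDB Add2=3; issue MUL r5<-Mul1  regs: r0:1,r1:8,r2:Add1,r3:9,r4:1,r5:Mul1
  c6: issue SUB r4<-Add2  regs: r0:1,r1:8,r2:Add1,r3:9,r4:Add2,r5:Mul1
  c7: stall  regs: r0:1,r1:8,r2:Add1,r3:9,r4:Add2,r5:Mul1
  c8: CDB Add1=2; issue ADD r5<-Add1  regs: r0:1,r1:8,r2:2,r3:9,r4:Add2,r5:Add1
  c9: CDB Add3=-14  regs: r0:1,r1:8,r2:2,r3:9,r4:Add2,r5:Add1
  c10: CDB Mul1=72  regs: r0:1,r1:8,r2:2,r3:9,r4:Add2,r5:Add1
  c11: CDB Add1=3  regs: r0:1,r1:8,r2:2,r3:9,r4:Add2,r5:3
  c12: -  regs: r0:1,r1:8,r2:2,r3:9,r4:Add2,r5:3

STATUS = TAG Add2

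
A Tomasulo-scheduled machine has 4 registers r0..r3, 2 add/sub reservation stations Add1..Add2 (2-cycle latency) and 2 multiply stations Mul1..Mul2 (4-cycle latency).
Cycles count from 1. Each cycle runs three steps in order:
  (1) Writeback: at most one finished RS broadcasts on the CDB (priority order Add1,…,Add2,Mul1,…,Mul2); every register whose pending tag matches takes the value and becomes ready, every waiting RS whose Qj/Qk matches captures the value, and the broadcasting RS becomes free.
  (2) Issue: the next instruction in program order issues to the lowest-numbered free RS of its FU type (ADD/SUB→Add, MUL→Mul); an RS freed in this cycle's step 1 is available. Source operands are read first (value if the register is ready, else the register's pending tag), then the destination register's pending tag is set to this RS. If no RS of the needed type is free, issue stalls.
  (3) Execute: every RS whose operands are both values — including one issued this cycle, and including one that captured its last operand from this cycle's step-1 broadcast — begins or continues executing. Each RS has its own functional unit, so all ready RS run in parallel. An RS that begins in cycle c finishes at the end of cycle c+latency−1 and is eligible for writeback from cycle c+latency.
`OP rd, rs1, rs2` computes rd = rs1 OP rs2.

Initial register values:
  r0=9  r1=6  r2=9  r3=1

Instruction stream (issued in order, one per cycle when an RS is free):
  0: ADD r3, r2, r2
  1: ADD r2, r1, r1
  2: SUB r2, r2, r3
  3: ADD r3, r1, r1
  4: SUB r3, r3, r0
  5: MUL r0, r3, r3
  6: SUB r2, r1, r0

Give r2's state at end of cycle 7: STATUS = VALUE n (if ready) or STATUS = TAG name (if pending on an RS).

  c1: issue ADD r3<-Add1  regs: r0:9,r1:6,r2:9,r3:Add1
  c2: issue ADD r2<-Add2  regs: r0:9,r1:6,r2:Add2,r3:Add1
  c3: CDB Add1=18; issue SUB r2<-Add1  regs: r0:9,r1:6,r2:Add1,r3:18
  c4: CDB Add2=12; issue ADD r3<-Add2  regs: r0:9,r1:6,r2:Add1,r3:Add2
  c5: stall  regs: r0:9,r1:6,r2:Add1,r3:Add2
  c6: CDB Add1=-6; issue SUB r3<-Add1  regs: r0:9,r1:6,r2:-6,r3:Add1
  c7: CDB Add2=12; issue MUL r0<-Mul1  regs: r0:Mul1,r1:6,r2:-6,r3:Add1

STATUS = VALUE -6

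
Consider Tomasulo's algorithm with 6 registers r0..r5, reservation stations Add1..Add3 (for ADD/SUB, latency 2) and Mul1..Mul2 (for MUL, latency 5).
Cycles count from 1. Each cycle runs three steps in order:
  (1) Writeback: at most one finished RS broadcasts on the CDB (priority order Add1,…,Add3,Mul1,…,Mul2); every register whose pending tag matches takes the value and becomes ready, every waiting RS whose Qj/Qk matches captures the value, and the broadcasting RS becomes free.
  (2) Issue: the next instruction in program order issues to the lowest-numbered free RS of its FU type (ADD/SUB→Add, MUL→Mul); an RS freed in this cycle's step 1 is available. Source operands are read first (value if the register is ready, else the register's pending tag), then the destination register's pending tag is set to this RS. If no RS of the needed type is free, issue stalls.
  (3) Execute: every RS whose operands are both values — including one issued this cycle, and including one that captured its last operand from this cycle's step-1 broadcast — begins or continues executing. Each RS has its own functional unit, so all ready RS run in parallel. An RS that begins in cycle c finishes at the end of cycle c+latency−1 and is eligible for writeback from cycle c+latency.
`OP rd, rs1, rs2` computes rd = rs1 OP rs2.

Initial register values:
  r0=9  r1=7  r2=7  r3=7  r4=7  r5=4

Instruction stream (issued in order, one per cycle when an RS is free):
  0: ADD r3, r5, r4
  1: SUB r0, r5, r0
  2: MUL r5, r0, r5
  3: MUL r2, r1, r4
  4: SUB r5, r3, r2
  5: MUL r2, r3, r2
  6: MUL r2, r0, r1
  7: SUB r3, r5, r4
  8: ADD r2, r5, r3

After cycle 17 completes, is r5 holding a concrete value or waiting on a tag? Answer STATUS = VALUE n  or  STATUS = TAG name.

STATUS = VALUE -38

  c1: issue ADD r3<-Add1  regs: r0:9,r1:7,r2:7,r3:Add1,r4:7,r5:4
  c2: issue SUB r0<-Add2  regs: r0:Add2,r1:7,r2:7,r3:Add1,r4:7,r5:4
  c3: CDB Add1=11; issue MUL r5<-Mul1  regs: r0:Add2,r1:7,r2:7,r3:11,r4:7,r5:Mul1
  c4: CDB Add2=-5; issue MUL r2<-Mul2  regs: r0:-5,r1:7,r2:Mul2,r3:11,r4:7,r5:Mul1
  c5: issue SUB r5<-Add1  regs: r0:-5,r1:7,r2:Mul2,r3:11,r4:7,r5:Add1
  c6: stall  regs: r0:-5,r1:7,r2:Mul2,r3:11,r4:7,r5:Add1
  c7: stall  regs: r0:-5,r1:7,r2:Mul2,r3:11,r4:7,r5:Add1
  c8: stall  regs: r0:-5,r1:7,r2:Mul2,r3:11,r4:7,r5:Add1
  c9: CDB Mul1=-20; issue MUL r2<-Mul1  regs: r0:-5,r1:7,r2:Mul1,r3:11,r4:7,r5:Add1
  c10: CDB Mul2=49; issue MUL r2<-Mul2  regs: r0:-5,r1:7,r2:Mul2,r3:11,r4:7,r5:Add1
  c11: issue SUB r3<-Add2  regs: r0:-5,r1:7,r2:Mul2,r3:Add2,r4:7,r5:Add1
  c12: CDB Add1=-38; issue ADD r2<-Add1  regs: r0:-5,r1:7,r2:Add1,r3:Add2,r4:7,r5:-38
  c13: -  regs: r0:-5,r1:7,r2:Add1,r3:Add2,r4:7,r5:-38
  c14: CDB Add2=-45  regs: r0:-5,r1:7,r2:Add1,r3:-45,r4:7,r5:-38
  c15: CDB Mul1=539  regs: r0:-5,r1:7,r2:Add1,r3:-45,r4:7,r5:-38
  c16: CDB Add1=-83  regs: r0:-5,r1:7,r2:-83,r3:-45,r4:7,r5:-38
  c17: CDB Mul2=-35  regs: r0:-5,r1:7,r2:-83,r3:-45,r4:7,r5:-38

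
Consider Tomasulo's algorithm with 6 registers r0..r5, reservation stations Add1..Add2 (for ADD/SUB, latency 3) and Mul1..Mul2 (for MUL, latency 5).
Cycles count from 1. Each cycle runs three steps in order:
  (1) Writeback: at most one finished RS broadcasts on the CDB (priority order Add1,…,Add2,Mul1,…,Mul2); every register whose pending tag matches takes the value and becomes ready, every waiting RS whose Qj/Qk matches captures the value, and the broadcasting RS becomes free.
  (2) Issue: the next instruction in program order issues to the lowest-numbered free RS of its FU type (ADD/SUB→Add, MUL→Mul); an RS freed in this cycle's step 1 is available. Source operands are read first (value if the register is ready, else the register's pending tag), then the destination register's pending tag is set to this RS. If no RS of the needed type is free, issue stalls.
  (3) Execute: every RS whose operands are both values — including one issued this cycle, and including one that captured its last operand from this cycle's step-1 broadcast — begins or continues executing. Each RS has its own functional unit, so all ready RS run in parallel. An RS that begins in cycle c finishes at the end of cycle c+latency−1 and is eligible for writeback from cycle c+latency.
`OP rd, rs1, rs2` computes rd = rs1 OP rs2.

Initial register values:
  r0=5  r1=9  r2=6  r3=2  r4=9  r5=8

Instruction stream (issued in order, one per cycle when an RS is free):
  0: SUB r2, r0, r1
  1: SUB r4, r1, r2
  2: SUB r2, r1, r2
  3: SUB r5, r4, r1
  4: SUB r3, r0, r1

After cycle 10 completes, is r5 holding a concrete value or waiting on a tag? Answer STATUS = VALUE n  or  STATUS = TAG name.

STATUS = TAG Add1

c1: issue SUB r2<-Add1 | r0:5,r1:9,r2:Add1,r3:2,r4:9,r5:8
c2: issue SUB r4<-Add2 | r0:5,r1:9,r2:Add1,r3:2,r4:Add2,r5:8
c3: stall | r0:5,r1:9,r2:Add1,r3:2,r4:Add2,r5:8
c4: CDB Add1=-4; issue SUB r2<-Add1 | r0:5,r1:9,r2:Add1,r3:2,r4:Add2,r5:8
c5: stall | r0:5,r1:9,r2:Add1,r3:2,r4:Add2,r5:8
c6: stall | r0:5,r1:9,r2:Add1,r3:2,r4:Add2,r5:8
c7: CDB Add1=13; issue SUB r5<-Add1 | r0:5,r1:9,r2:13,r3:2,r4:Add2,r5:Add1
c8: CDB Add2=13; issue SUB r3<-Add2 | r0:5,r1:9,r2:13,r3:Add2,r4:13,r5:Add1
c9: - | r0:5,r1:9,r2:13,r3:Add2,r4:13,r5:Add1
c10: - | r0:5,r1:9,r2:13,r3:Add2,r4:13,r5:Add1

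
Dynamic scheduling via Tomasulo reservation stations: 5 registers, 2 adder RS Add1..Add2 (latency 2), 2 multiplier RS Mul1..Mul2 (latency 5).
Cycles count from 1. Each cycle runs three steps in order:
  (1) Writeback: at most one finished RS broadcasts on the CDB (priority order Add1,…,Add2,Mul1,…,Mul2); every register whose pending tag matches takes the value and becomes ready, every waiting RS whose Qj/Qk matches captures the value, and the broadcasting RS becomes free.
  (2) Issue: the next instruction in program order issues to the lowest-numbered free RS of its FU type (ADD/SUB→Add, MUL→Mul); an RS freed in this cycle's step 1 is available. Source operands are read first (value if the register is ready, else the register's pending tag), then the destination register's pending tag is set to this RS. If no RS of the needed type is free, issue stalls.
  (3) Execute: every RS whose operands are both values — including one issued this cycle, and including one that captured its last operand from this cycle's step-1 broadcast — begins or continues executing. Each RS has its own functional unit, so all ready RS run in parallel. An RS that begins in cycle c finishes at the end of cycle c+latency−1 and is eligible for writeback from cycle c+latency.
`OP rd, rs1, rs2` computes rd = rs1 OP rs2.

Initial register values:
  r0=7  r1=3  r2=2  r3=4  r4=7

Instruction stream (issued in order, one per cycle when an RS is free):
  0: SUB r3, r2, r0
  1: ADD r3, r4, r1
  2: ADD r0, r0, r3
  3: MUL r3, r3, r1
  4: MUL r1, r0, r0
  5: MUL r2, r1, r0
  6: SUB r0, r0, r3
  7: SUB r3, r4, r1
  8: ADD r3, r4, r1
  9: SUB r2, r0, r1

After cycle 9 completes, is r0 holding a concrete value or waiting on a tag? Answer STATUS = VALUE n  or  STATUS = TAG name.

STATUS = VALUE 17

c1: issue SUB r3<-Add1 | r0:7,r1:3,r2:2,r3:Add1,r4:7
c2: issue ADD r3<-Add2 | r0:7,r1:3,r2:2,r3:Add2,r4:7
c3: CDB Add1=-5; issue ADD r0<-Add1 | r0:Add1,r1:3,r2:2,r3:Add2,r4:7
c4: CDB Add2=10; issue MUL r3<-Mul1 | r0:Add1,r1:3,r2:2,r3:Mul1,r4:7
c5: issue MUL r1<-Mul2 | r0:Add1,r1:Mul2,r2:2,r3:Mul1,r4:7
c6: CDB Add1=17; stall | r0:17,r1:Mul2,r2:2,r3:Mul1,r4:7
c7: stall | r0:17,r1:Mul2,r2:2,r3:Mul1,r4:7
c8: stall | r0:17,r1:Mul2,r2:2,r3:Mul1,r4:7
c9: CDB Mul1=30; issue MUL r2<-Mul1 | r0:17,r1:Mul2,r2:Mul1,r3:30,r4:7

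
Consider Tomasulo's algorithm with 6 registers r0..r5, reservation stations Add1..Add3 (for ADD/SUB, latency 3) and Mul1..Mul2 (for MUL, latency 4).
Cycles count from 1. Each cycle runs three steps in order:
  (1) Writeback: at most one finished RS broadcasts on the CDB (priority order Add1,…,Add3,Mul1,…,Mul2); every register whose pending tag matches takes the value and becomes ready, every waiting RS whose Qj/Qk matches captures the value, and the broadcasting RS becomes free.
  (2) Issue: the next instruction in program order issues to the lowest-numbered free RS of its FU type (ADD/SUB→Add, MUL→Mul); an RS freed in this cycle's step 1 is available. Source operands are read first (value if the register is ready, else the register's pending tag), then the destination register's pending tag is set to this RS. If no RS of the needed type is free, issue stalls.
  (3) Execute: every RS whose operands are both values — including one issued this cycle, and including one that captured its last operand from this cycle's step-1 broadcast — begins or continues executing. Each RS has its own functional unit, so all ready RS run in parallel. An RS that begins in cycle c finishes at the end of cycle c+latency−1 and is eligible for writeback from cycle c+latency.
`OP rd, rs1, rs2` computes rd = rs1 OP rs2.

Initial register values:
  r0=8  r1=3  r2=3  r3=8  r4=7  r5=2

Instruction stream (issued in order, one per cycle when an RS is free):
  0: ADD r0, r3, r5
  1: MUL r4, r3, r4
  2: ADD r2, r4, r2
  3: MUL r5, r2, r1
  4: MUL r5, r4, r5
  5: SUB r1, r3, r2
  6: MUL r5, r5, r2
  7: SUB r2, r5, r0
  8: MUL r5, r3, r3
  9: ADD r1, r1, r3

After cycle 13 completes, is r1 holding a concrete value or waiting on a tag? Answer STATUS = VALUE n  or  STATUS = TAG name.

c1: issue ADD r0<-Add1 | r0:Add1,r1:3,r2:3,r3:8,r4:7,r5:2
c2: issue MUL r4<-Mul1 | r0:Add1,r1:3,r2:3,r3:8,r4:Mul1,r5:2
c3: issue ADD r2<-Add2 | r0:Add1,r1:3,r2:Add2,r3:8,r4:Mul1,r5:2
c4: CDB Add1=10; issue MUL r5<-Mul2 | r0:10,r1:3,r2:Add2,r3:8,r4:Mul1,r5:Mul2
c5: stall | r0:10,r1:3,r2:Add2,r3:8,r4:Mul1,r5:Mul2
c6: CDB Mul1=56; issue MUL r5<-Mul1 | r0:10,r1:3,r2:Add2,r3:8,r4:56,r5:Mul1
c7: issue SUB r1<-Add1 | r0:10,r1:Add1,r2:Add2,r3:8,r4:56,r5:Mul1
c8: stall | r0:10,r1:Add1,r2:Add2,r3:8,r4:56,r5:Mul1
c9: CDB Add2=59; stall | r0:10,r1:Add1,r2:59,r3:8,r4:56,r5:Mul1
c10: stall | r0:10,r1:Add1,r2:59,r3:8,r4:56,r5:Mul1
c11: stall | r0:10,r1:Add1,r2:59,r3:8,r4:56,r5:Mul1
c12: CDB Add1=-51; stall | r0:10,r1:-51,r2:59,r3:8,r4:56,r5:Mul1
c13: CDB Mul2=177; issue MUL r5<-Mul2 | r0:10,r1:-51,r2:59,r3:8,r4:56,r5:Mul2

STATUS = VALUE -51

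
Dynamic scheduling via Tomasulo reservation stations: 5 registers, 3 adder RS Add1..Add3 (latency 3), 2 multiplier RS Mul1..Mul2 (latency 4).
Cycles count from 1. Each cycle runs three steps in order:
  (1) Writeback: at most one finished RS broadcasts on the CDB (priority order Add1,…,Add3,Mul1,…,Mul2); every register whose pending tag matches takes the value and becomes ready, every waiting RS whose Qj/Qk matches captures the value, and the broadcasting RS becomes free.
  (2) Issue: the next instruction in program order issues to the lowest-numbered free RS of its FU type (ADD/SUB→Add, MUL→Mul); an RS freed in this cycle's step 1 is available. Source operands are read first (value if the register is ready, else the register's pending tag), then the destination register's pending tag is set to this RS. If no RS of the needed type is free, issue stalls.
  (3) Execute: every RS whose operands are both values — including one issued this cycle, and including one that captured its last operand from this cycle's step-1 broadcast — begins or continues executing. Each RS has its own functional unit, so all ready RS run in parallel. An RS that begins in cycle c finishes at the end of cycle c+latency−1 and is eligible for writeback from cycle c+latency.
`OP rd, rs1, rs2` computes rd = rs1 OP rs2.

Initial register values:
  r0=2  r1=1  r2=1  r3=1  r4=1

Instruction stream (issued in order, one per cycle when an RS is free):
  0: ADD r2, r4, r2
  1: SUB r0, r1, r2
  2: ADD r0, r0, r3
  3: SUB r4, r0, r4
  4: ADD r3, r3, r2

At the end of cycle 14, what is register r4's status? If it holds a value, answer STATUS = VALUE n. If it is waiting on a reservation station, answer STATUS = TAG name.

c1: issue ADD r2<-Add1 | r0:2,r1:1,r2:Add1,r3:1,r4:1
c2: issue SUB r0<-Add2 | r0:Add2,r1:1,r2:Add1,r3:1,r4:1
c3: issue ADD r0<-Add3 | r0:Add3,r1:1,r2:Add1,r3:1,r4:1
c4: CDB Add1=2; issue SUB r4<-Add1 | r0:Add3,r1:1,r2:2,r3:1,r4:Add1
c5: stall | r0:Add3,r1:1,r2:2,r3:1,r4:Add1
c6: stall | r0:Add3,r1:1,r2:2,r3:1,r4:Add1
c7: CDB Add2=-1; issue ADD r3<-Add2 | r0:Add3,r1:1,r2:2,r3:Add2,r4:Add1
c8: - | r0:Add3,r1:1,r2:2,r3:Add2,r4:Add1
c9: - | r0:Add3,r1:1,r2:2,r3:Add2,r4:Add1
c10: CDB Add2=3 | r0:Add3,r1:1,r2:2,r3:3,r4:Add1
c11: CDB Add3=0 | r0:0,r1:1,r2:2,r3:3,r4:Add1
c12: - | r0:0,r1:1,r2:2,r3:3,r4:Add1
c13: - | r0:0,r1:1,r2:2,r3:3,r4:Add1
c14: CDB Add1=-1 | r0:0,r1:1,r2:2,r3:3,r4:-1

STATUS = VALUE -1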